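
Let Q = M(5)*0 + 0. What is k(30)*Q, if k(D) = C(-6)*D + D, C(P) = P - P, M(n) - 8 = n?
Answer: 0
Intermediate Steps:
M(n) = 8 + n
C(P) = 0
k(D) = D (k(D) = 0*D + D = 0 + D = D)
Q = 0 (Q = (8 + 5)*0 + 0 = 13*0 + 0 = 0 + 0 = 0)
k(30)*Q = 30*0 = 0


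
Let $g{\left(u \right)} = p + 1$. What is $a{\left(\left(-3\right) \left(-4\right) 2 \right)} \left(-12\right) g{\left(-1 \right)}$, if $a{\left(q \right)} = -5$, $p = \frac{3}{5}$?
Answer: $96$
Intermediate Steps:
$p = \frac{3}{5}$ ($p = 3 \cdot \frac{1}{5} = \frac{3}{5} \approx 0.6$)
$g{\left(u \right)} = \frac{8}{5}$ ($g{\left(u \right)} = \frac{3}{5} + 1 = \frac{8}{5}$)
$a{\left(\left(-3\right) \left(-4\right) 2 \right)} \left(-12\right) g{\left(-1 \right)} = \left(-5\right) \left(-12\right) \frac{8}{5} = 60 \cdot \frac{8}{5} = 96$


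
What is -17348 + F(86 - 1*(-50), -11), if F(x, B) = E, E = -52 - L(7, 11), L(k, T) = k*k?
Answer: -17449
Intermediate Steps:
L(k, T) = k²
E = -101 (E = -52 - 1*7² = -52 - 1*49 = -52 - 49 = -101)
F(x, B) = -101
-17348 + F(86 - 1*(-50), -11) = -17348 - 101 = -17449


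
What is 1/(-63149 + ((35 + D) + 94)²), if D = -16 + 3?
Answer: -1/49693 ≈ -2.0124e-5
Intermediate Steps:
D = -13
1/(-63149 + ((35 + D) + 94)²) = 1/(-63149 + ((35 - 13) + 94)²) = 1/(-63149 + (22 + 94)²) = 1/(-63149 + 116²) = 1/(-63149 + 13456) = 1/(-49693) = -1/49693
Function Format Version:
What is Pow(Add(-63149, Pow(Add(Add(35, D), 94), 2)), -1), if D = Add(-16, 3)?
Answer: Rational(-1, 49693) ≈ -2.0124e-5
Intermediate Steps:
D = -13
Pow(Add(-63149, Pow(Add(Add(35, D), 94), 2)), -1) = Pow(Add(-63149, Pow(Add(Add(35, -13), 94), 2)), -1) = Pow(Add(-63149, Pow(Add(22, 94), 2)), -1) = Pow(Add(-63149, Pow(116, 2)), -1) = Pow(Add(-63149, 13456), -1) = Pow(-49693, -1) = Rational(-1, 49693)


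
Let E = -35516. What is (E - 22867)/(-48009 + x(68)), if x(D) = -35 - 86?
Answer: 58383/48130 ≈ 1.2130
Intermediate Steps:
x(D) = -121
(E - 22867)/(-48009 + x(68)) = (-35516 - 22867)/(-48009 - 121) = -58383/(-48130) = -58383*(-1/48130) = 58383/48130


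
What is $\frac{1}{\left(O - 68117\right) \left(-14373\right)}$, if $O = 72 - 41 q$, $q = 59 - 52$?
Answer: $\frac{1}{982135836} \approx 1.0182 \cdot 10^{-9}$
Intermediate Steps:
$q = 7$ ($q = 59 - 52 = 7$)
$O = -215$ ($O = 72 - 287 = -215$)
$\frac{1}{\left(O - 68117\right) \left(-14373\right)} = \frac{1}{\left(-215 - 68117\right) \left(-14373\right)} = \frac{1}{-68332} \left(- \frac{1}{14373}\right) = \left(- \frac{1}{68332}\right) \left(- \frac{1}{14373}\right) = \frac{1}{982135836}$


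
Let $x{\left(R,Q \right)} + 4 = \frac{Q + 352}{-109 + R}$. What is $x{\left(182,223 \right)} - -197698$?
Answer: $\frac{14432237}{73} \approx 1.977 \cdot 10^{5}$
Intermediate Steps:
$x{\left(R,Q \right)} = -4 + \frac{352 + Q}{-109 + R}$ ($x{\left(R,Q \right)} = -4 + \frac{Q + 352}{-109 + R} = -4 + \frac{352 + Q}{-109 + R}$)
$x{\left(182,223 \right)} - -197698 = \frac{788 + 223 - 728}{-109 + 182} - -197698 = \frac{788 + 223 - 728}{73} + 197698 = \frac{1}{73} \cdot 283 + 197698 = \frac{283}{73} + 197698 = \frac{14432237}{73}$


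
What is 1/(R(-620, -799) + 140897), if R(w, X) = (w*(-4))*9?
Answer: 1/163217 ≈ 6.1268e-6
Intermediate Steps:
R(w, X) = -36*w (R(w, X) = -4*w*9 = -36*w)
1/(R(-620, -799) + 140897) = 1/(-36*(-620) + 140897) = 1/(22320 + 140897) = 1/163217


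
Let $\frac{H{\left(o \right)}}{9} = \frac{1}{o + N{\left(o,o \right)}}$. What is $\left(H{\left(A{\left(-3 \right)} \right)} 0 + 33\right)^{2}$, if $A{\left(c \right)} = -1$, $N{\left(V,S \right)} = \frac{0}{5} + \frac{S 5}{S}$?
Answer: $1089$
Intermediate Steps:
$N{\left(V,S \right)} = 5$ ($N{\left(V,S \right)} = 0 \cdot \frac{1}{5} + \frac{5 S}{S} = 0 + 5 = 5$)
$H{\left(o \right)} = \frac{9}{5 + o}$ ($H{\left(o \right)} = \frac{9}{o + 5} = \frac{9}{5 + o}$)
$\left(H{\left(A{\left(-3 \right)} \right)} 0 + 33\right)^{2} = \left(\frac{9}{5 - 1} \cdot 0 + 33\right)^{2} = \left(\frac{9}{4} \cdot 0 + 33\right)^{2} = \left(0 + 33\right)^{2} = 33^{2} = 1089$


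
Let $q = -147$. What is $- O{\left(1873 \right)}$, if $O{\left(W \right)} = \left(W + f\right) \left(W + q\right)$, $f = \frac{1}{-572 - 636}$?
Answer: $- \frac{1952609129}{604} \approx -3.2328 \cdot 10^{6}$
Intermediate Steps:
$f = - \frac{1}{1208}$ ($f = \frac{1}{-1208} = - \frac{1}{1208} \approx -0.00082781$)
$O{\left(W \right)} = \left(-147 + W\right) \left(- \frac{1}{1208} + W\right)$ ($O{\left(W \right)} = \left(W - \frac{1}{1208}\right) \left(W - 147\right) = \left(- \frac{1}{1208} + W\right) \left(-147 + W\right) = \left(-147 + W\right) \left(- \frac{1}{1208} + W\right)$)
$- O{\left(1873 \right)} = - (\frac{147}{1208} + 1873^{2} - \frac{332601721}{1208}) = - (\frac{147}{1208} + 3508129 - \frac{332601721}{1208}) = \left(-1\right) \frac{1952609129}{604} = - \frac{1952609129}{604}$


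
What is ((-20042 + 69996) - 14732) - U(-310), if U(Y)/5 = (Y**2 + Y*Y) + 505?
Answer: -928303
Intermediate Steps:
U(Y) = 2525 + 10*Y**2 (U(Y) = 5*((Y**2 + Y*Y) + 505) = 5*((Y**2 + Y**2) + 505) = 5*(2*Y**2 + 505) = 5*(505 + 2*Y**2) = 2525 + 10*Y**2)
((-20042 + 69996) - 14732) - U(-310) = ((-20042 + 69996) - 14732) - (2525 + 10*(-310)**2) = (49954 - 14732) - (2525 + 10*96100) = 35222 - (2525 + 961000) = 35222 - 1*963525 = 35222 - 963525 = -928303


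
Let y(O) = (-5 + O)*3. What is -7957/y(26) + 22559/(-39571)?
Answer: -45183952/356139 ≈ -126.87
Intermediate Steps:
y(O) = -15 + 3*O
-7957/y(26) + 22559/(-39571) = -7957/(-15 + 3*26) + 22559/(-39571) = -7957/(-15 + 78) + 22559*(-1/39571) = -7957/63 - 22559/39571 = -45183952/356139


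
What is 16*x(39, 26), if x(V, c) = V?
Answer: 624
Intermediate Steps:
16*x(39, 26) = 16*39 = 624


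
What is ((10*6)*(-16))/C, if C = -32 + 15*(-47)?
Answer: 960/737 ≈ 1.3026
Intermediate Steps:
C = -737 (C = -32 - 705 = -737)
((10*6)*(-16))/C = ((10*6)*(-16))/(-737) = (60*(-16))*(-1/737) = -960*(-1/737) = 960/737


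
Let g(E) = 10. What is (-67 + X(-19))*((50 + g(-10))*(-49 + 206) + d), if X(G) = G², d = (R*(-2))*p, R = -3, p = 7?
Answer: 2781828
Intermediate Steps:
d = 42 (d = -3*(-2)*7 = 6*7 = 42)
(-67 + X(-19))*((50 + g(-10))*(-49 + 206) + d) = (-67 + (-19)²)*((50 + 10)*(-49 + 206) + 42) = (-67 + 361)*(60*157 + 42) = 294*(9420 + 42) = 294*9462 = 2781828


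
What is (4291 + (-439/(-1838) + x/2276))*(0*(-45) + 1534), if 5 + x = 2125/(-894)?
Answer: 6154645051074793/934964868 ≈ 6.5828e+6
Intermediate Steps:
x = -6595/894 (x = -5 + 2125/(-894) = -5 + 2125*(-1/894) = -5 - 2125/894 = -6595/894 ≈ -7.3770)
(4291 + (-439/(-1838) + x/2276))*(0*(-45) + 1534) = (4291 + (-439/(-1838) - 6595/894/2276))*(0*(-45) + 1534) = (4291 + (-439*(-1/1838) - 6595/894*1/2276))*(0 + 1534) = (4291 + (439/1838 - 6595/2034744))*1534 = (4291 + 440565503/1869929736)*1534 = (8024309062679/1869929736)*1534 = 6154645051074793/934964868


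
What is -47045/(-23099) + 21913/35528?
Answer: 2177583147/820661272 ≈ 2.6535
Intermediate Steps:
-47045/(-23099) + 21913/35528 = -47045*(-1/23099) + 21913*(1/35528) = 47045/23099 + 21913/35528 = 2177583147/820661272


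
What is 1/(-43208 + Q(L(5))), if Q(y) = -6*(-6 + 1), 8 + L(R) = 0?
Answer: -1/43178 ≈ -2.3160e-5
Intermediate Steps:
L(R) = -8 (L(R) = -8 + 0 = -8)
Q(y) = 30 (Q(y) = -6*(-5) = 30)
1/(-43208 + Q(L(5))) = 1/(-43208 + 30) = 1/(-43178) = -1/43178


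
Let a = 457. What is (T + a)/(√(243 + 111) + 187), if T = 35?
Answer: 92004/34615 - 492*√354/34615 ≈ 2.3905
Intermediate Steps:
(T + a)/(√(243 + 111) + 187) = (35 + 457)/(√(243 + 111) + 187) = 492/(√354 + 187) = 492/(187 + √354)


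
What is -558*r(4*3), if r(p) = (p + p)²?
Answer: -321408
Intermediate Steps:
r(p) = 4*p² (r(p) = (2*p)² = 4*p²)
-558*r(4*3) = -2232*(4*3)² = -2232*12² = -2232*144 = -558*576 = -321408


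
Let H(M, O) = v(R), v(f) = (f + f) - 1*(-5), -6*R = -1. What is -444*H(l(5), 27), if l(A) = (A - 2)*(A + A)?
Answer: -2368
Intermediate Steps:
l(A) = 2*A*(-2 + A) (l(A) = (-2 + A)*(2*A) = 2*A*(-2 + A))
R = ⅙ (R = -⅙*(-1) = ⅙ ≈ 0.16667)
v(f) = 5 + 2*f (v(f) = 2*f + 5 = 5 + 2*f)
H(M, O) = 16/3 (H(M, O) = 5 + 2*(⅙) = 5 + ⅓ = 16/3)
-444*H(l(5), 27) = -444*16/3 = -2368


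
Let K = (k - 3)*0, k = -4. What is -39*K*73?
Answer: 0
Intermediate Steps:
K = 0 (K = (-4 - 3)*0 = -7*0 = 0)
-39*K*73 = -39*0*73 = 0*73 = 0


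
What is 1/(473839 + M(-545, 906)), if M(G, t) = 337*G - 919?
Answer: 1/289255 ≈ 3.4572e-6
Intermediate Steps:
M(G, t) = -919 + 337*G
1/(473839 + M(-545, 906)) = 1/(473839 + (-919 + 337*(-545))) = 1/(473839 + (-919 - 183665)) = 1/(473839 - 184584) = 1/289255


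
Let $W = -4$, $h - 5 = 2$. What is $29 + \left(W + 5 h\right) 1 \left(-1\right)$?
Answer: $-2$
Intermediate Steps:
$h = 7$ ($h = 5 + 2 = 7$)
$29 + \left(W + 5 h\right) 1 \left(-1\right) = 29 + \left(-4 + 5 \cdot 7\right) 1 \left(-1\right) = 29 + \left(-4 + 35\right) \left(-1\right) = 29 + 31 \left(-1\right) = 29 - 31 = -2$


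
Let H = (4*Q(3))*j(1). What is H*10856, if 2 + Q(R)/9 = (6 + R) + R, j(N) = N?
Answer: 3908160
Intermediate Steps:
Q(R) = 36 + 18*R (Q(R) = -18 + 9*((6 + R) + R) = -18 + 9*(6 + 2*R) = -18 + (54 + 18*R) = 36 + 18*R)
H = 360 (H = (4*(36 + 18*3))*1 = (4*(36 + 54))*1 = (4*90)*1 = 360*1 = 360)
H*10856 = 360*10856 = 3908160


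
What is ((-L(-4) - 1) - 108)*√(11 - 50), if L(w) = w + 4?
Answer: -109*I*√39 ≈ -680.71*I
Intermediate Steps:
L(w) = 4 + w
((-L(-4) - 1) - 108)*√(11 - 50) = ((-(4 - 4) - 1) - 108)*√(11 - 50) = ((-1*0 - 1) - 108)*√(-39) = ((0 - 1) - 108)*(I*√39) = (-1 - 108)*(I*√39) = -109*I*√39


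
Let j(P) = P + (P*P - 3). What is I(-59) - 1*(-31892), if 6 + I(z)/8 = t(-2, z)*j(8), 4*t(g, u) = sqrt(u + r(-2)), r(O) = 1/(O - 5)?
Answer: 31844 + 414*I*sqrt(322)/7 ≈ 31844.0 + 1061.3*I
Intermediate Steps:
r(O) = 1/(-5 + O)
j(P) = -3 + P + P**2 (j(P) = P + (P**2 - 3) = P + (-3 + P**2) = -3 + P + P**2)
t(g, u) = sqrt(-1/7 + u)/4 (t(g, u) = sqrt(u + 1/(-5 - 2))/4 = sqrt(u + 1/(-7))/4 = sqrt(u - 1/7)/4 = sqrt(-1/7 + u)/4)
I(z) = -48 + 138*sqrt(-7 + 49*z)/7 (I(z) = -48 + 8*((sqrt(-7 + 49*z)/28)*(-3 + 8 + 8**2)) = -48 + 8*((sqrt(-7 + 49*z)/28)*(-3 + 8 + 64)) = -48 + 8*((sqrt(-7 + 49*z)/28)*69) = -48 + 8*(69*sqrt(-7 + 49*z)/28) = -48 + 138*sqrt(-7 + 49*z)/7)
I(-59) - 1*(-31892) = (-48 + 138*sqrt(-7 + 49*(-59))/7) - 1*(-31892) = (-48 + 138*sqrt(-7 - 2891)/7) + 31892 = (-48 + 138*sqrt(-2898)/7) + 31892 = (-48 + 138*(3*I*sqrt(322))/7) + 31892 = (-48 + 414*I*sqrt(322)/7) + 31892 = 31844 + 414*I*sqrt(322)/7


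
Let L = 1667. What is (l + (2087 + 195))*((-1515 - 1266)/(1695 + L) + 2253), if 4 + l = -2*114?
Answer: 189295125/41 ≈ 4.6170e+6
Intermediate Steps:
l = -232 (l = -4 - 2*114 = -4 - 228 = -232)
(l + (2087 + 195))*((-1515 - 1266)/(1695 + L) + 2253) = (-232 + (2087 + 195))*((-1515 - 1266)/(1695 + 1667) + 2253) = (-232 + 2282)*(-2781/3362 + 2253) = 2050*(-2781*1/3362 + 2253) = 2050*(-2781/3362 + 2253) = 2050*(7571805/3362) = 189295125/41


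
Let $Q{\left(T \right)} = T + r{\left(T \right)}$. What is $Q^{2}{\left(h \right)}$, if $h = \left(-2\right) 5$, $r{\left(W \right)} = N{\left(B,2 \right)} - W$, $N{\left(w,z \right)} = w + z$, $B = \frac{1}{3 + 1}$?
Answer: $\frac{81}{16} \approx 5.0625$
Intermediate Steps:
$B = \frac{1}{4} \approx 0.25$
$r{\left(W \right)} = \frac{9}{4} - W$ ($r{\left(W \right)} = \left(\frac{1}{4} + 2\right) - W = \frac{9}{4} - W$)
$h = -10$
$Q{\left(T \right)} = \frac{9}{4}$ ($Q{\left(T \right)} = T - \left(- \frac{9}{4} + T\right) = \frac{9}{4}$)
$Q^{2}{\left(h \right)} = \left(\frac{9}{4}\right)^{2} = \frac{81}{16}$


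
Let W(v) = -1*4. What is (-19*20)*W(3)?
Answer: 1520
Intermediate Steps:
W(v) = -4
(-19*20)*W(3) = -19*20*(-4) = -380*(-4) = 1520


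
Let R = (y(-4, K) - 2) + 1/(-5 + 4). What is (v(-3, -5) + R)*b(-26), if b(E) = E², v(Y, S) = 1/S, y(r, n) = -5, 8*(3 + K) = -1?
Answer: -27716/5 ≈ -5543.2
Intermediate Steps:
K = -25/8 (K = -3 + (⅛)*(-1) = -3 - ⅛ = -25/8 ≈ -3.1250)
R = -8 (R = (-5 - 2) + 1/(-5 + 4) = -7 + 1/(-1) = -7 - 1 = -8)
(v(-3, -5) + R)*b(-26) = (1/(-5) - 8)*(-26)² = (-⅕ - 8)*676 = -41/5*676 = -27716/5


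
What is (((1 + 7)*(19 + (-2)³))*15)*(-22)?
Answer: -29040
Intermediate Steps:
(((1 + 7)*(19 + (-2)³))*15)*(-22) = ((8*(19 - 8))*15)*(-22) = ((8*11)*15)*(-22) = (88*15)*(-22) = 1320*(-22) = -29040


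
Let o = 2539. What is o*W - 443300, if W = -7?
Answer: -461073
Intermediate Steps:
o*W - 443300 = 2539*(-7) - 443300 = -17773 - 443300 = -461073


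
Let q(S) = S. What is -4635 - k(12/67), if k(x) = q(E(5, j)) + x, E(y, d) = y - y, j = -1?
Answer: -310557/67 ≈ -4635.2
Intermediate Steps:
E(y, d) = 0
k(x) = x (k(x) = 0 + x = x)
-4635 - k(12/67) = -4635 - 12/67 = -310557/67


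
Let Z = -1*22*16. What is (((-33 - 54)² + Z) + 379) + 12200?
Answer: 19796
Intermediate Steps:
Z = -352 (Z = -22*16 = -352)
(((-33 - 54)² + Z) + 379) + 12200 = (((-33 - 54)² - 352) + 379) + 12200 = (((-87)² - 352) + 379) + 12200 = ((7569 - 352) + 379) + 12200 = (7217 + 379) + 12200 = 7596 + 12200 = 19796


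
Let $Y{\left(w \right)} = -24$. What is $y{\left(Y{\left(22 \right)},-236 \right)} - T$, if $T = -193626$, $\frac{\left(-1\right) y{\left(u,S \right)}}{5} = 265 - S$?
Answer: $191121$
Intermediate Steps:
$y{\left(u,S \right)} = -1325 + 5 S$ ($y{\left(u,S \right)} = - 5 \left(265 - S\right) = -1325 + 5 S$)
$y{\left(Y{\left(22 \right)},-236 \right)} - T = \left(-1325 + 5 \left(-236\right)\right) - -193626 = \left(-1325 - 1180\right) + 193626 = -2505 + 193626 = 191121$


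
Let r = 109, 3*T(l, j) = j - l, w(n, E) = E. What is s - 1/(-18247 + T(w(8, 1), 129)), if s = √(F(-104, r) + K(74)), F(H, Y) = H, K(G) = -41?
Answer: 3/54613 + I*√145 ≈ 5.4932e-5 + 12.042*I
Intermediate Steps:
T(l, j) = -l/3 + j/3 (T(l, j) = (j - l)/3 = -l/3 + j/3)
s = I*√145 (s = √(-104 - 41) = √(-145) = I*√145 ≈ 12.042*I)
s - 1/(-18247 + T(w(8, 1), 129)) = I*√145 - 1/(-18247 + (-⅓*1 + (⅓)*129)) = I*√145 - 1/(-18247 + (-⅓ + 43)) = I*√145 - 1/(-18247 + 128/3) = I*√145 - 1/(-54613/3) = I*√145 - 1*(-3/54613) = I*√145 + 3/54613 = 3/54613 + I*√145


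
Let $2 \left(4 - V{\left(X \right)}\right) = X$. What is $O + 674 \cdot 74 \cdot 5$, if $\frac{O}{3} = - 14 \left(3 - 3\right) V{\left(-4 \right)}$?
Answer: $249380$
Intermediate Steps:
$V{\left(X \right)} = 4 - \frac{X}{2}$
$O = 0$ ($O = 3 \left(- 14 \left(3 - 3\right) \left(4 - -2\right)\right) = 3 \left(- 14 \cdot 0 \left(4 + 2\right)\right) = 3 \left(- 14 \cdot 0 \cdot 6\right) = 3 \left(\left(-14\right) 0\right) = 3 \cdot 0 = 0$)
$O + 674 \cdot 74 \cdot 5 = 0 + 674 \cdot 74 \cdot 5 = 0 + 674 \cdot 370 = 0 + 249380 = 249380$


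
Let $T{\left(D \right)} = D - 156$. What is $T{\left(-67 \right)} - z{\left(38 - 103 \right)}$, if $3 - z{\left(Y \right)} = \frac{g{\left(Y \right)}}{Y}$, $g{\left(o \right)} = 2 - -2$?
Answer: $- \frac{14694}{65} \approx -226.06$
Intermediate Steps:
$T{\left(D \right)} = -156 + D$
$g{\left(o \right)} = 4$ ($g{\left(o \right)} = 2 + 2 = 4$)
$z{\left(Y \right)} = 3 - \frac{4}{Y}$
$T{\left(-67 \right)} - z{\left(38 - 103 \right)} = \left(-156 - 67\right) - \left(3 - \frac{4}{38 - 103}\right) = -223 - \left(3 - \frac{4}{-65}\right) = -223 - \left(3 - - \frac{4}{65}\right) = -223 - \left(3 + \frac{4}{65}\right) = -223 - \frac{199}{65} = - \frac{14694}{65}$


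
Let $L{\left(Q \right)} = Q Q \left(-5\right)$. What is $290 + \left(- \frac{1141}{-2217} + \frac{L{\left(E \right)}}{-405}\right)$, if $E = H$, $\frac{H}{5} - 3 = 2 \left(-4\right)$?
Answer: $\frac{17851792}{59859} \approx 298.23$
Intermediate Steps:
$H = -25$ ($H = 15 + 5 \cdot 2 \left(-4\right) = 15 + 5 \left(-8\right) = 15 - 40 = -25$)
$E = -25$
$L{\left(Q \right)} = - 5 Q^{2}$ ($L{\left(Q \right)} = Q^{2} \left(-5\right) = - 5 Q^{2}$)
$290 + \left(- \frac{1141}{-2217} + \frac{L{\left(E \right)}}{-405}\right) = 290 - \left(- \frac{1141}{2217} - \frac{\left(-5\right) \left(-25\right)^{2}}{-405}\right) = 290 - \left(- \frac{1141}{2217} - \left(-5\right) 625 \left(- \frac{1}{405}\right)\right) = 290 + \left(\frac{1141}{2217} - - \frac{625}{81}\right) = 290 + \left(\frac{1141}{2217} + \frac{625}{81}\right) = 290 + \frac{492682}{59859} = \frac{17851792}{59859}$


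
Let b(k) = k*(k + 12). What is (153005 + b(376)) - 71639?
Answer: 227254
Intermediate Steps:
b(k) = k*(12 + k)
(153005 + b(376)) - 71639 = (153005 + 376*(12 + 376)) - 71639 = (153005 + 376*388) - 71639 = (153005 + 145888) - 71639 = 298893 - 71639 = 227254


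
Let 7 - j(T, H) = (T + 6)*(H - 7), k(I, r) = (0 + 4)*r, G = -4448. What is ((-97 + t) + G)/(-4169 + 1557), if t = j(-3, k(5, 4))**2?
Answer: 4145/2612 ≈ 1.5869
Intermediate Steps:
k(I, r) = 4*r
j(T, H) = 7 - (-7 + H)*(6 + T) (j(T, H) = 7 - (T + 6)*(H - 7) = 7 - (6 + T)*(-7 + H) = 7 - (-7 + H)*(6 + T))
t = 400 (t = (49 - 24*4 + 7*(-3) - 1*4*4*(-3))**2 = (49 - 6*16 - 21 - 1*16*(-3))**2 = (49 - 96 - 21 + 48)**2 = (-20)**2 = 400)
((-97 + t) + G)/(-4169 + 1557) = ((-97 + 400) - 4448)/(-4169 + 1557) = (303 - 4448)/(-2612) = -4145*(-1/2612) = 4145/2612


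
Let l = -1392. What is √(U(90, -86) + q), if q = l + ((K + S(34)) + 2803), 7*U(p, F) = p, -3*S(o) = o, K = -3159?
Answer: 2*I*√192549/21 ≈ 41.791*I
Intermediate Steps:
S(o) = -o/3
U(p, F) = p/7
q = -5278/3 (q = -1392 + ((-3159 - ⅓*34) + 2803) = -1392 + ((-3159 - 34/3) + 2803) = -1392 + (-9511/3 + 2803) = -1392 - 1102/3 = -5278/3 ≈ -1759.3)
√(U(90, -86) + q) = √((⅐)*90 - 5278/3) = √(90/7 - 5278/3) = √(-36676/21) = 2*I*√192549/21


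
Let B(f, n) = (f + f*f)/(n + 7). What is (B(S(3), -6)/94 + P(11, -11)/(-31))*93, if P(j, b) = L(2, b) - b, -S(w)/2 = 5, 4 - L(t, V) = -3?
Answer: 1647/47 ≈ 35.043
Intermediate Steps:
L(t, V) = 7 (L(t, V) = 4 - 1*(-3) = 4 + 3 = 7)
S(w) = -10 (S(w) = -2*5 = -10)
B(f, n) = (f + f²)/(7 + n)
P(j, b) = 7 - b
(B(S(3), -6)/94 + P(11, -11)/(-31))*93 = (-10*(1 - 10)/(7 - 6)/94 + (7 - 1*(-11))/(-31))*93 = (-10*(-9)/1*(1/94) + (7 + 11)*(-1/31))*93 = (-10*1*(-9)*(1/94) + 18*(-1/31))*93 = (90*(1/94) - 18/31)*93 = (45/47 - 18/31)*93 = (549/1457)*93 = 1647/47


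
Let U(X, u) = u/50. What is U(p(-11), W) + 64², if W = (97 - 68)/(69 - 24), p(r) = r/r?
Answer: 9216029/2250 ≈ 4096.0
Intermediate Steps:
p(r) = 1
W = 29/45 ≈ 0.64444
U(X, u) = u/50 (U(X, u) = u*(1/50) = u/50)
U(p(-11), W) + 64² = (1/50)*(29/45) + 64² = 29/2250 + 4096 = 9216029/2250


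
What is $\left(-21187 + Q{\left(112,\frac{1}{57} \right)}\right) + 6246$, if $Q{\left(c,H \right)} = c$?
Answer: $-14829$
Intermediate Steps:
$\left(-21187 + Q{\left(112,\frac{1}{57} \right)}\right) + 6246 = \left(-21187 + 112\right) + 6246 = -21075 + 6246 = -14829$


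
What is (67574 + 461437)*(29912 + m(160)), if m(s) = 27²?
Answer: 16209426051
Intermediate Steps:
m(s) = 729
(67574 + 461437)*(29912 + m(160)) = (67574 + 461437)*(29912 + 729) = 529011*30641 = 16209426051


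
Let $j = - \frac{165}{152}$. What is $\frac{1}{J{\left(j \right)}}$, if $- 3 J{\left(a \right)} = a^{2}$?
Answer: $- \frac{23104}{9075} \approx -2.5459$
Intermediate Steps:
$j = - \frac{165}{152}$ ($j = \left(-165\right) \frac{1}{152} = - \frac{165}{152} \approx -1.0855$)
$J{\left(a \right)} = - \frac{a^{2}}{3}$
$\frac{1}{J{\left(j \right)}} = \frac{1}{\left(- \frac{1}{3}\right) \left(- \frac{165}{152}\right)^{2}} = \frac{1}{\left(- \frac{1}{3}\right) \frac{27225}{23104}} = \frac{1}{- \frac{9075}{23104}} = - \frac{23104}{9075}$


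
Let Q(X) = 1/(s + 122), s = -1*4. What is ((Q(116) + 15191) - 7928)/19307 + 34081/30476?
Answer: 51881609483/34715607788 ≈ 1.4945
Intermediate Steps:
s = -4
Q(X) = 1/118 (Q(X) = 1/(-4 + 122) = 1/118)
((Q(116) + 15191) - 7928)/19307 + 34081/30476 = ((1/118 + 15191) - 7928)/19307 + 34081/30476 = (1792539/118 - 7928)*(1/19307) + 34081*(1/30476) = (857035/118)*(1/19307) + 34081/30476 = 857035/2278226 + 34081/30476 = 51881609483/34715607788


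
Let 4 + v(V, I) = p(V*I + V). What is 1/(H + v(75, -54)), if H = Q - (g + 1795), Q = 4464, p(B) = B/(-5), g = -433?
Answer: 1/3893 ≈ 0.00025687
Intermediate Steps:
p(B) = -B/5 (p(B) = B*(-⅕) = -B/5)
v(V, I) = -4 - V/5 - I*V/5 (v(V, I) = -4 - (V*I + V)/5 = -4 - (I*V + V)/5 = -4 - (V + I*V)/5 = -4 + (-V/5 - I*V/5) = -4 - V/5 - I*V/5)
H = 3102 (H = 4464 - (-433 + 1795) = 4464 - 1*1362 = 4464 - 1362 = 3102)
1/(H + v(75, -54)) = 1/(3102 + (-4 - ⅕*75*(1 - 54))) = 1/(3102 + (-4 - ⅕*75*(-53))) = 1/(3102 + (-4 + 795)) = 1/(3102 + 791) = 1/3893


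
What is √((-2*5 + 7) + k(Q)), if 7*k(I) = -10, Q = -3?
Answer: I*√217/7 ≈ 2.1044*I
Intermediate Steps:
k(I) = -10/7 (k(I) = (⅐)*(-10) = -10/7)
√((-2*5 + 7) + k(Q)) = √((-2*5 + 7) - 10/7) = √((-10 + 7) - 10/7) = √(-3 - 10/7) = √(-31/7) = I*√217/7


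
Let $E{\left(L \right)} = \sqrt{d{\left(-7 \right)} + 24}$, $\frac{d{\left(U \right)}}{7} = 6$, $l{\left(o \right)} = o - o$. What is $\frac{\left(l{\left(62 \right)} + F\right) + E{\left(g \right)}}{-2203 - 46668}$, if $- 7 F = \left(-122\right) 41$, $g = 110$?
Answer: $- \frac{5002}{342097} - \frac{\sqrt{66}}{48871} \approx -0.014788$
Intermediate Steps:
$l{\left(o \right)} = 0$
$d{\left(U \right)} = 42$ ($d{\left(U \right)} = 7 \cdot 6 = 42$)
$E{\left(L \right)} = \sqrt{66}$ ($E{\left(L \right)} = \sqrt{42 + 24} = \sqrt{66}$)
$F = \frac{5002}{7}$ ($F = - \frac{\left(-122\right) 41}{7} = \left(- \frac{1}{7}\right) \left(-5002\right) = \frac{5002}{7} \approx 714.57$)
$\frac{\left(l{\left(62 \right)} + F\right) + E{\left(g \right)}}{-2203 - 46668} = \frac{\left(0 + \frac{5002}{7}\right) + \sqrt{66}}{-2203 - 46668} = \frac{\frac{5002}{7} + \sqrt{66}}{-48871} = \left(\frac{5002}{7} + \sqrt{66}\right) \left(- \frac{1}{48871}\right) = - \frac{5002}{342097} - \frac{\sqrt{66}}{48871}$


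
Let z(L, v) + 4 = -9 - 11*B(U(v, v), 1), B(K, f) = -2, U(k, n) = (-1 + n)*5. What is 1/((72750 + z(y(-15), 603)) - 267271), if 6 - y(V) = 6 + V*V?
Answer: -1/194512 ≈ -5.1411e-6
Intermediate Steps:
U(k, n) = -5 + 5*n
y(V) = -V**2 (y(V) = 6 - (6 + V*V) = 6 - (6 + V**2) = 6 + (-6 - V**2) = -V**2)
z(L, v) = 9 (z(L, v) = -4 + (-9 - 11*(-2)) = -4 + (-9 + 22) = -4 + 13 = 9)
1/((72750 + z(y(-15), 603)) - 267271) = 1/((72750 + 9) - 267271) = 1/(72759 - 267271) = 1/(-194512) = -1/194512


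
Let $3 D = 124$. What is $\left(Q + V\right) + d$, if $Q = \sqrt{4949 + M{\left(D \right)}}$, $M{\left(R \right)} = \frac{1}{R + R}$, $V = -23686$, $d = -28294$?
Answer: $-51980 + \frac{\sqrt{76096010}}{124} \approx -51910.0$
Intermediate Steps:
$D = \frac{124}{3}$ ($D = \frac{1}{3} \cdot 124 = \frac{124}{3} \approx 41.333$)
$M{\left(R \right)} = \frac{1}{2 R}$
$Q = \frac{\sqrt{76096010}}{124}$ ($Q = \sqrt{4949 + \frac{1}{2 \cdot \frac{124}{3}}} = \sqrt{4949 + \frac{1}{2} \cdot \frac{3}{124}} = \sqrt{4949 + \frac{3}{248}} = \sqrt{\frac{1227355}{248}} = \frac{\sqrt{76096010}}{124} \approx 70.349$)
$\left(Q + V\right) + d = \left(\frac{\sqrt{76096010}}{124} - 23686\right) - 28294 = \left(-23686 + \frac{\sqrt{76096010}}{124}\right) - 28294 = -51980 + \frac{\sqrt{76096010}}{124}$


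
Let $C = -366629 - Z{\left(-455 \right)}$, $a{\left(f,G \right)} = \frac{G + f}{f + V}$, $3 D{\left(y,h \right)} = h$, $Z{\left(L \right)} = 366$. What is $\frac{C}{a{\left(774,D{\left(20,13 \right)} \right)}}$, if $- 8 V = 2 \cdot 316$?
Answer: $- \frac{153036915}{467} \approx -3.277 \cdot 10^{5}$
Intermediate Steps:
$V = -79$ ($V = - \frac{2 \cdot 316}{8} = \left(- \frac{1}{8}\right) 632 = -79$)
$D{\left(y,h \right)} = \frac{h}{3}$
$a{\left(f,G \right)} = \frac{G + f}{-79 + f}$ ($a{\left(f,G \right)} = \frac{G + f}{f - 79} = \frac{G + f}{-79 + f}$)
$C = -366995$ ($C = -366629 - 366 = -366995$)
$\frac{C}{a{\left(774,D{\left(20,13 \right)} \right)}} = - \frac{366995}{\frac{1}{-79 + 774} \left(\frac{1}{3} \cdot 13 + 774\right)} = - \frac{366995}{\frac{1}{695} \left(\frac{13}{3} + 774\right)} = - \frac{366995}{\frac{1}{695} \cdot \frac{2335}{3}} = - \frac{366995}{\frac{467}{417}} = \left(-366995\right) \frac{417}{467} = - \frac{153036915}{467}$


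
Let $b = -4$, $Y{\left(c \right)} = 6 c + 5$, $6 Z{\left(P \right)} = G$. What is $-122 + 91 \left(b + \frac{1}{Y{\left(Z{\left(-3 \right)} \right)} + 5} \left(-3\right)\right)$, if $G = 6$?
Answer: $- \frac{8049}{16} \approx -503.06$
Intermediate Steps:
$Z{\left(P \right)} = 1$ ($Z{\left(P \right)} = \frac{1}{6} \cdot 6 = 1$)
$Y{\left(c \right)} = 5 + 6 c$
$-122 + 91 \left(b + \frac{1}{Y{\left(Z{\left(-3 \right)} \right)} + 5} \left(-3\right)\right) = -122 + 91 \left(-4 + \frac{1}{\left(5 + 6 \cdot 1\right) + 5} \left(-3\right)\right) = -122 + 91 \left(-4 + \frac{1}{\left(5 + 6\right) + 5} \left(-3\right)\right) = -122 + 91 \left(-4 + \frac{1}{11 + 5} \left(-3\right)\right) = -122 + 91 \left(-4 + \frac{1}{16} \left(-3\right)\right) = -122 + 91 \left(-4 - \frac{3}{16}\right) = -122 + 91 \left(- \frac{67}{16}\right) = -122 - \frac{6097}{16} = - \frac{8049}{16}$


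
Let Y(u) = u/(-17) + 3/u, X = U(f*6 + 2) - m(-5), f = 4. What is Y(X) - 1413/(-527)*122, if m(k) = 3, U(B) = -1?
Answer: 688459/2108 ≈ 326.59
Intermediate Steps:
X = -4 (X = -1 - 1*3 = -1 - 3 = -4)
Y(u) = 3/u - u/17 (Y(u) = u*(-1/17) + 3/u = -u/17 + 3/u = 3/u - u/17)
Y(X) - 1413/(-527)*122 = (3/(-4) - 1/17*(-4)) - 1413/(-527)*122 = (3*(-1/4) + 4/17) - 1413*(-1/527)*122 = (-3/4 + 4/17) + (1413/527)*122 = -35/68 + 172386/527 = 688459/2108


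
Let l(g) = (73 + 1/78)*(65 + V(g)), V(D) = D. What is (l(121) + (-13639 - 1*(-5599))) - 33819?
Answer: -367622/13 ≈ -28279.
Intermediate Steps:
l(g) = 28475/6 + 5695*g/78 (l(g) = (73 + 1/78)*(65 + g) = 5695*(65 + g)/78 = 28475/6 + 5695*g/78)
(l(121) + (-13639 - 1*(-5599))) - 33819 = ((28475/6 + (5695/78)*121) + (-13639 - 1*(-5599))) - 33819 = ((28475/6 + 689095/78) + (-13639 + 5599)) - 33819 = (176545/13 - 8040) - 33819 = 72025/13 - 33819 = -367622/13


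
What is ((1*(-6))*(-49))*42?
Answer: 12348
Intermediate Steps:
((1*(-6))*(-49))*42 = -6*(-49)*42 = 294*42 = 12348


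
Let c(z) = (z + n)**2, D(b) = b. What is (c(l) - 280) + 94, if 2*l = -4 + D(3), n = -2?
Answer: -719/4 ≈ -179.75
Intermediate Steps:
l = -1/2 (l = (-4 + 3)/2 = (1/2)*(-1) = -1/2 ≈ -0.50000)
c(z) = (-2 + z)**2 (c(z) = (z - 2)**2 = (-2 + z)**2)
(c(l) - 280) + 94 = ((-2 - 1/2)**2 - 280) + 94 = ((-5/2)**2 - 280) + 94 = (25/4 - 280) + 94 = -1095/4 + 94 = -719/4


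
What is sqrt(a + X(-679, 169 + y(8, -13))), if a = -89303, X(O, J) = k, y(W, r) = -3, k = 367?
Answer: 2*I*sqrt(22234) ≈ 298.22*I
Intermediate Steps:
X(O, J) = 367
sqrt(a + X(-679, 169 + y(8, -13))) = sqrt(-89303 + 367) = sqrt(-88936) = 2*I*sqrt(22234)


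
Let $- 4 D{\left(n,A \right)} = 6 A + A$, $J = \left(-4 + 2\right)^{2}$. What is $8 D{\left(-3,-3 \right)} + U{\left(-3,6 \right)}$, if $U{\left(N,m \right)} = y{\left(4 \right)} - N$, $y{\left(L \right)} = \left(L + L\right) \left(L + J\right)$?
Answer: $109$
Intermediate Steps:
$J = 4$ ($J = \left(-2\right)^{2} = 4$)
$y{\left(L \right)} = 2 L \left(4 + L\right)$ ($y{\left(L \right)} = \left(L + L\right) \left(L + 4\right) = 2 L \left(4 + L\right)$)
$D{\left(n,A \right)} = - \frac{7 A}{4}$ ($D{\left(n,A \right)} = - \frac{6 A + A}{4} = - \frac{7 A}{4}$)
$U{\left(N,m \right)} = 64 - N$ ($U{\left(N,m \right)} = 2 \cdot 4 \left(4 + 4\right) - N = 2 \cdot 4 \cdot 8 - N = 64 - N$)
$8 D{\left(-3,-3 \right)} + U{\left(-3,6 \right)} = 8 \left(\left(- \frac{7}{4}\right) \left(-3\right)\right) + \left(64 - -3\right) = 8 \cdot \frac{21}{4} + \left(64 + 3\right) = 42 + 67 = 109$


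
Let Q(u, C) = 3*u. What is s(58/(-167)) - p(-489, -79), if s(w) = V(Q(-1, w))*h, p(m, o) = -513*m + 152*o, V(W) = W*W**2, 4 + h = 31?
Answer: -239578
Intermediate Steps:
h = 27 (h = -4 + 31 = 27)
V(W) = W**3
s(w) = -729 (s(w) = (3*(-1))**3*27 = (-3)**3*27 = -27*27 = -729)
s(58/(-167)) - p(-489, -79) = -729 - (-513*(-489) + 152*(-79)) = -729 - (250857 - 12008) = -729 - 1*238849 = -729 - 238849 = -239578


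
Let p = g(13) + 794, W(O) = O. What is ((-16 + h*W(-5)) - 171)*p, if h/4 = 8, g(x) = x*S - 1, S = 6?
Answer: -302237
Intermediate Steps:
g(x) = -1 + 6*x (g(x) = x*6 - 1 = 6*x - 1 = -1 + 6*x)
h = 32 (h = 4*8 = 32)
p = 871 (p = (-1 + 6*13) + 794 = (-1 + 78) + 794 = 77 + 794 = 871)
((-16 + h*W(-5)) - 171)*p = ((-16 + 32*(-5)) - 171)*871 = ((-16 - 160) - 171)*871 = (-176 - 171)*871 = -347*871 = -302237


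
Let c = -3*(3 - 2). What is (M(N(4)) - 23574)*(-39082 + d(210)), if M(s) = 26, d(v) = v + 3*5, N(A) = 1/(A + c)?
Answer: 915004636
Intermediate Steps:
c = -3 (c = -3*1 = -3)
N(A) = 1/(-3 + A) (N(A) = 1/(A - 3) = 1/(-3 + A))
d(v) = 15 + v (d(v) = v + 15 = 15 + v)
(M(N(4)) - 23574)*(-39082 + d(210)) = (26 - 23574)*(-39082 + (15 + 210)) = -23548*(-39082 + 225) = -23548*(-38857) = 915004636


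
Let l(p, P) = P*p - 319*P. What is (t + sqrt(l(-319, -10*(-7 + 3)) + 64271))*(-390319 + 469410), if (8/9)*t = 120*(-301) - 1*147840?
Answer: -16368277905 + 79091*sqrt(38751) ≈ -1.6353e+10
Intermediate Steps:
l(p, P) = -319*P + P*p
t = -206955 (t = 9*(120*(-301) - 1*147840)/8 = 9*(-36120 - 147840)/8 = (9/8)*(-183960) = -206955)
(t + sqrt(l(-319, -10*(-7 + 3)) + 64271))*(-390319 + 469410) = (-206955 + sqrt((-10*(-7 + 3))*(-319 - 319) + 64271))*(-390319 + 469410) = (-206955 + sqrt(-10*(-4)*(-638) + 64271))*79091 = (-206955 + sqrt(40*(-638) + 64271))*79091 = (-206955 + sqrt(-25520 + 64271))*79091 = (-206955 + sqrt(38751))*79091 = -16368277905 + 79091*sqrt(38751)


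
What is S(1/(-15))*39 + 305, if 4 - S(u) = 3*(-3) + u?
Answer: 4073/5 ≈ 814.60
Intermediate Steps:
S(u) = 13 - u (S(u) = 4 - (3*(-3) + u) = 4 - (-9 + u) = 4 + (9 - u) = 13 - u)
S(1/(-15))*39 + 305 = (13 - 1/(-15))*39 + 305 = (13 - 1*(-1/15))*39 + 305 = (13 + 1/15)*39 + 305 = (196/15)*39 + 305 = 2548/5 + 305 = 4073/5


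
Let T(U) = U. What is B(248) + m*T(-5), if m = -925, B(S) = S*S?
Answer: 66129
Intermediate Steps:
B(S) = S²
B(248) + m*T(-5) = 248² - 925*(-5) = 61504 + 4625 = 66129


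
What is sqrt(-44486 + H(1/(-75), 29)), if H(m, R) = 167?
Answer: I*sqrt(44319) ≈ 210.52*I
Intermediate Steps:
sqrt(-44486 + H(1/(-75), 29)) = sqrt(-44486 + 167) = sqrt(-44319) = I*sqrt(44319)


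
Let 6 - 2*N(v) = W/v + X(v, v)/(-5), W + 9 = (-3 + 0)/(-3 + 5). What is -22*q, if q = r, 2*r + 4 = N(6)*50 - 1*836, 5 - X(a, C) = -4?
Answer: 26455/4 ≈ 6613.8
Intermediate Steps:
X(a, C) = 9 (X(a, C) = 5 - 1*(-4) = 5 + 4 = 9)
W = -21/2 (W = -9 + (-3 + 0)/(-3 + 5) = -9 - 3/2 = -21/2 ≈ -10.500)
N(v) = 39/10 + 21/(4*v) (N(v) = 3 - (-21/(2*v) + 9/(-5))/2 = 3 - (-21/(2*v) + 9*(-1/5))/2 = 3 - (-21/(2*v) - 9/5)/2 = 3 - (-9/5 - 21/(2*v))/2 = 3 + (9/10 + 21/(4*v)) = 39/10 + 21/(4*v))
r = -2405/8 (r = -2 + (((3/20)*(35 + 26*6)/6)*50 - 1*836)/2 = -2 + (((3/20)*(1/6)*(35 + 156))*50 - 836)/2 = -2 + (((3/20)*(1/6)*191)*50 - 836)/2 = -2 + ((191/40)*50 - 836)/2 = -2 + (955/4 - 836)/2 = -2 + (1/2)*(-2389/4) = -2 - 2389/8 = -2405/8 ≈ -300.63)
q = -2405/8 ≈ -300.63
-22*q = -22*(-2405/8) = 26455/4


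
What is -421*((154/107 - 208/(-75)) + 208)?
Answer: -716965526/8025 ≈ -89342.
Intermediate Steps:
-421*((154/107 - 208/(-75)) + 208) = -421*((154*(1/107) - 208*(-1/75)) + 208) = -421*((154/107 + 208/75) + 208) = -421*(33806/8025 + 208) = -421*1703006/8025 = -716965526/8025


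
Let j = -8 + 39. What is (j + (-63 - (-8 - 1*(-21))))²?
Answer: 2025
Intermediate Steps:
j = 31
(j + (-63 - (-8 - 1*(-21))))² = (31 + (-63 - (-8 - 1*(-21))))² = (31 + (-63 - (-8 + 21)))² = (31 + (-63 - 1*13))² = (31 + (-63 - 13))² = (31 - 76)² = (-45)² = 2025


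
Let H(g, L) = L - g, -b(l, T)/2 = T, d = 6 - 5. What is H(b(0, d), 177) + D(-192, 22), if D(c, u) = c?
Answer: -13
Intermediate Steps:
d = 1
b(l, T) = -2*T
H(b(0, d), 177) + D(-192, 22) = (177 - (-2)) - 192 = (177 - 1*(-2)) - 192 = (177 + 2) - 192 = 179 - 192 = -13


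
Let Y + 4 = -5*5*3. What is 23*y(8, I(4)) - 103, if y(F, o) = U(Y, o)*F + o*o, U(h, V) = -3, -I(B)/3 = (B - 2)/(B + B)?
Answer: -10273/16 ≈ -642.06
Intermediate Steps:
Y = -79 (Y = -4 - 5*5*3 = -4 - 25*3 = -4 - 75 = -79)
I(B) = -3*(-2 + B)/(2*B) (I(B) = -3*(B - 2)/(B + B) = -3*(-2 + B)/(2*B))
y(F, o) = o² - 3*F (y(F, o) = -3*F + o*o = -3*F + o² = o² - 3*F)
23*y(8, I(4)) - 103 = 23*((-3/2 + 3/4)² - 3*8) - 103 = 23*((-3/2 + 3*(¼))² - 24) - 103 = 23*((-3/2 + ¾)² - 24) - 103 = 23*((-¾)² - 24) - 103 = 23*(9/16 - 24) - 103 = 23*(-375/16) - 103 = -8625/16 - 103 = -10273/16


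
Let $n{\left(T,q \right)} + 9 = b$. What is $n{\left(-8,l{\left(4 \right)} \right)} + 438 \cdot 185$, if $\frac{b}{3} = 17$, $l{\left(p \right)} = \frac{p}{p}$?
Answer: $81072$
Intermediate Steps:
$l{\left(p \right)} = 1$
$b = 51$ ($b = 3 \cdot 17 = 51$)
$n{\left(T,q \right)} = 42$ ($n{\left(T,q \right)} = -9 + 51 = 42$)
$n{\left(-8,l{\left(4 \right)} \right)} + 438 \cdot 185 = 42 + 438 \cdot 185 = 42 + 81030 = 81072$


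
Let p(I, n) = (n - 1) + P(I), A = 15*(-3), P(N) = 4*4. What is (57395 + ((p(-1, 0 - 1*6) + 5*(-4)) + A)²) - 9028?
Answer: 51503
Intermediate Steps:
P(N) = 16
A = -45
p(I, n) = 15 + n (p(I, n) = (n - 1) + 16 = (-1 + n) + 16 = 15 + n)
(57395 + ((p(-1, 0 - 1*6) + 5*(-4)) + A)²) - 9028 = (57395 + (((15 + (0 - 1*6)) + 5*(-4)) - 45)²) - 9028 = (57395 + (((15 + (0 - 6)) - 20) - 45)²) - 9028 = (57395 + (((15 - 6) - 20) - 45)²) - 9028 = (57395 + ((9 - 20) - 45)²) - 9028 = (57395 + (-11 - 45)²) - 9028 = (57395 + (-56)²) - 9028 = (57395 + 3136) - 9028 = 60531 - 9028 = 51503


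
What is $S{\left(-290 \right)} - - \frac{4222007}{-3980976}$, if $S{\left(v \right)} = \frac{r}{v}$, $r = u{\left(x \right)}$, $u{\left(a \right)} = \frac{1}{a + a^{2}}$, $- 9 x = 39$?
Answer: $- \frac{39801373171}{37520698800} \approx -1.0608$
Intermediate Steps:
$x = - \frac{13}{3}$ ($x = \left(- \frac{1}{9}\right) 39 = - \frac{13}{3} \approx -4.3333$)
$r = \frac{9}{130}$ ($r = \frac{1}{\left(- \frac{13}{3}\right) \left(1 - \frac{13}{3}\right)} = - \frac{3}{13 \left(- \frac{10}{3}\right)} = \left(- \frac{3}{13}\right) \left(- \frac{3}{10}\right) = \frac{9}{130} \approx 0.069231$)
$S{\left(v \right)} = \frac{9}{130 v}$
$S{\left(-290 \right)} - - \frac{4222007}{-3980976} = \frac{9}{130 \left(-290\right)} - - \frac{4222007}{-3980976} = \frac{9}{130} \left(- \frac{1}{290}\right) - \left(-4222007\right) \left(- \frac{1}{3980976}\right) = - \frac{9}{37700} - \frac{4222007}{3980976} = - \frac{39801373171}{37520698800}$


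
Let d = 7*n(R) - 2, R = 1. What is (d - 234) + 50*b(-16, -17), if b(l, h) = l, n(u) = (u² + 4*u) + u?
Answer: -994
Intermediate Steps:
n(u) = u² + 5*u
d = 40 (d = 7*(1*(5 + 1)) - 2 = 7*(1*6) - 2 = 7*6 - 2 = 42 - 2 = 40)
(d - 234) + 50*b(-16, -17) = (40 - 234) + 50*(-16) = -194 - 800 = -994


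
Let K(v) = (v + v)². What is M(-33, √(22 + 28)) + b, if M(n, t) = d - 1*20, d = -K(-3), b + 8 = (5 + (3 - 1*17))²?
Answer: 17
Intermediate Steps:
K(v) = 4*v² (K(v) = (2*v)² = 4*v²)
b = 73 (b = -8 + (5 + (3 - 1*17))² = -8 + (5 + (3 - 17))² = -8 + (5 - 14)² = -8 + (-9)² = -8 + 81 = 73)
d = -36 (d = -4*(-3)² = -4*9 = -1*36 = -36)
M(n, t) = -56 (M(n, t) = -36 - 1*20 = -36 - 20 = -56)
M(-33, √(22 + 28)) + b = -56 + 73 = 17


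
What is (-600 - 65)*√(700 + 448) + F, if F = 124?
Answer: 124 - 1330*√287 ≈ -22408.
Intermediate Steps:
(-600 - 65)*√(700 + 448) + F = (-600 - 65)*√(700 + 448) + 124 = -1330*√287 + 124 = 124 - 1330*√287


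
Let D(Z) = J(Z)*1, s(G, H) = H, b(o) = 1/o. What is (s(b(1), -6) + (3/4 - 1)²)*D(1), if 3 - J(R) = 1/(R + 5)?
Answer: -1615/96 ≈ -16.823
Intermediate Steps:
b(o) = 1/o
J(R) = 3 - 1/(5 + R) (J(R) = 3 - 1/(R + 5) = 3 - 1/(5 + R))
D(Z) = (14 + 3*Z)/(5 + Z) (D(Z) = ((14 + 3*Z)/(5 + Z))*1 = (14 + 3*Z)/(5 + Z))
(s(b(1), -6) + (3/4 - 1)²)*D(1) = (-6 + (3/4 - 1)²)*((14 + 3*1)/(5 + 1)) = (-6 + (3*(¼) - 1)²)*((14 + 3)/6) = (-6 + (¾ - 1)²)*((⅙)*17) = (-6 + (-¼)²)*(17/6) = (-6 + 1/16)*(17/6) = -95/16*17/6 = -1615/96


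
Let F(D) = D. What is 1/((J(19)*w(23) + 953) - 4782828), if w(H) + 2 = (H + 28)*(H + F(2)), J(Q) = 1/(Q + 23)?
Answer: -42/200837477 ≈ -2.0912e-7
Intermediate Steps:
J(Q) = 1/(23 + Q)
w(H) = -2 + (2 + H)*(28 + H) (w(H) = -2 + (H + 28)*(H + 2) = -2 + (28 + H)*(2 + H) = -2 + (2 + H)*(28 + H))
1/((J(19)*w(23) + 953) - 4782828) = 1/(((54 + 23**2 + 30*23)/(23 + 19) + 953) - 4782828) = 1/(((54 + 529 + 690)/42 + 953) - 4782828) = 1/(((1/42)*1273 + 953) - 4782828) = 1/((1273/42 + 953) - 4782828) = 1/(41299/42 - 4782828) = 1/(-200837477/42) = -42/200837477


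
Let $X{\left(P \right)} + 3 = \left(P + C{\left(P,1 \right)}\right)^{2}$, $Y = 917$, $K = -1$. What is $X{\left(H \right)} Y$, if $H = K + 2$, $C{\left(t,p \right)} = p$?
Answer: $917$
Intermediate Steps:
$H = 1$ ($H = -1 + 2 = 1$)
$X{\left(P \right)} = -3 + \left(1 + P\right)^{2}$ ($X{\left(P \right)} = -3 + \left(P + 1\right)^{2} = -3 + \left(1 + P\right)^{2}$)
$X{\left(H \right)} Y = \left(-3 + \left(1 + 1\right)^{2}\right) 917 = \left(-3 + 2^{2}\right) 917 = \left(-3 + 4\right) 917 = 1 \cdot 917 = 917$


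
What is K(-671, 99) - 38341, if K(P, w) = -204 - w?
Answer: -38644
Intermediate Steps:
K(-671, 99) - 38341 = (-204 - 1*99) - 38341 = (-204 - 99) - 38341 = -303 - 38341 = -38644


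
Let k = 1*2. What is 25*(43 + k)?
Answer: 1125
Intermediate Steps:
k = 2
25*(43 + k) = 25*(43 + 2) = 25*45 = 1125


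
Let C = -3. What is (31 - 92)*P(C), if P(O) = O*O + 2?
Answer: -671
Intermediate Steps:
P(O) = 2 + O**2 (P(O) = O**2 + 2 = 2 + O**2)
(31 - 92)*P(C) = (31 - 92)*(2 + (-3)**2) = -61*(2 + 9) = -61*11 = -671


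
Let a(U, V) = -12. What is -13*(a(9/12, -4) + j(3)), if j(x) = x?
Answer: 117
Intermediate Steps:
-13*(a(9/12, -4) + j(3)) = -13*(-12 + 3) = -13*(-9) = 117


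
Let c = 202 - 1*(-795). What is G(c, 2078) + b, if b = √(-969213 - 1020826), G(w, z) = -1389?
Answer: -1389 + I*√1990039 ≈ -1389.0 + 1410.7*I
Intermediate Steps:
c = 997 (c = 202 + 795 = 997)
b = I*√1990039 (b = √(-1990039) = I*√1990039 ≈ 1410.7*I)
G(c, 2078) + b = -1389 + I*√1990039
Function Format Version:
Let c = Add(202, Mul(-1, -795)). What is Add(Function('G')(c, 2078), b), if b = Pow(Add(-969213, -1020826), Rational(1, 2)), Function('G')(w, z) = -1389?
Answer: Add(-1389, Mul(I, Pow(1990039, Rational(1, 2)))) ≈ Add(-1389.0, Mul(1410.7, I))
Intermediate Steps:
c = 997 (c = Add(202, 795) = 997)
b = Mul(I, Pow(1990039, Rational(1, 2))) (b = Pow(-1990039, Rational(1, 2)) = Mul(I, Pow(1990039, Rational(1, 2))) ≈ Mul(1410.7, I))
Add(Function('G')(c, 2078), b) = Add(-1389, Mul(I, Pow(1990039, Rational(1, 2))))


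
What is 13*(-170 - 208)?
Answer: -4914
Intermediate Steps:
13*(-170 - 208) = 13*(-378) = -4914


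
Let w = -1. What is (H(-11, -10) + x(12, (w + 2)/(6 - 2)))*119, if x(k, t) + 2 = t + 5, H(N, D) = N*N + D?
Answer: 54383/4 ≈ 13596.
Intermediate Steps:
H(N, D) = D + N² (H(N, D) = N² + D = D + N²)
x(k, t) = 3 + t (x(k, t) = -2 + (t + 5) = -2 + (5 + t) = 3 + t)
(H(-11, -10) + x(12, (w + 2)/(6 - 2)))*119 = ((-10 + (-11)²) + (3 + (-1 + 2)/(6 - 2)))*119 = ((-10 + 121) + (3 + 1/4))*119 = (111 + (3 + 1*(¼)))*119 = (111 + (3 + ¼))*119 = (111 + 13/4)*119 = (457/4)*119 = 54383/4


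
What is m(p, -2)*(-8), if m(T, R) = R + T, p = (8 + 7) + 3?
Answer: -128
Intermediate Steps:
p = 18 (p = 15 + 3 = 18)
m(p, -2)*(-8) = (-2 + 18)*(-8) = 16*(-8) = -128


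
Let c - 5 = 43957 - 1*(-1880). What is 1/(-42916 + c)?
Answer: 1/2926 ≈ 0.00034176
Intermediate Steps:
c = 45842 (c = 5 + (43957 - 1*(-1880)) = 5 + (43957 + 1880) = 5 + 45837 = 45842)
1/(-42916 + c) = 1/(-42916 + 45842) = 1/2926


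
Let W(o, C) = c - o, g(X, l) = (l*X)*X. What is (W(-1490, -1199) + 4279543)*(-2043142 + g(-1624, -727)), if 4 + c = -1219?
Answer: -8214733625376140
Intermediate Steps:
c = -1223 (c = -4 - 1219 = -1223)
g(X, l) = l*X² (g(X, l) = (X*l)*X = l*X²)
W(o, C) = -1223 - o
(W(-1490, -1199) + 4279543)*(-2043142 + g(-1624, -727)) = ((-1223 - 1*(-1490)) + 4279543)*(-2043142 - 727*(-1624)²) = ((-1223 + 1490) + 4279543)*(-2043142 - 727*2637376) = (267 + 4279543)*(-2043142 - 1917372352) = 4279810*(-1919415494) = -8214733625376140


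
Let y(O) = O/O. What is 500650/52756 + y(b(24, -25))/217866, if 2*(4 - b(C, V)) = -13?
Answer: 1239484837/130610667 ≈ 9.4899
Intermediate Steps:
b(C, V) = 21/2 (b(C, V) = 4 - ½*(-13) = 4 + 13/2 = 21/2)
y(O) = 1
500650/52756 + y(b(24, -25))/217866 = 500650/52756 + 1/217866 = 500650*(1/52756) + 1*(1/217866) = 250325/26378 + 1/217866 = 1239484837/130610667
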